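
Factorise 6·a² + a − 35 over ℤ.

(2·a + 5)·(3·a − 7)

Need a pair with product 6·(−35) = −210 and sum 1: that's 15 and −14.
Split the middle term: 6·a² + 15·a − 14·a − 35 = 3·a·(2·a + 5) − 7·(2·a + 5).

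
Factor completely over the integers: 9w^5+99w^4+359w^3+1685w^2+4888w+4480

(3w+5)(3w+7)(w+8)(w^2-w+16)

Among the possible rational roots, w = -8 is a root, giving the factor (w+8) and quotient 9w^4+27w^3+143w^2+541w+560.
Then w = -7/3 is a root, giving the factor (3w+7) and quotient 3w^3+2w^2+43w+80.
Next, w = -5/3 is a root, so (3w+5) divides it; the quotient is w^2-w+16.
The quadratic w^2-w+16 has discriminant -63 < 0 and is irreducible over ℤ.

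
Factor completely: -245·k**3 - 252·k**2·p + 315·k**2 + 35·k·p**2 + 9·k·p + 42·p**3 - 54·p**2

-(5·k - 2·p)·(7·k + 3·p)·(7·k + 7·p - 9)

Group: 7·k·(-35·k**2 - 21·k·p + 45·k + 14·p**2 - 18·p) + 3·p·(-35·k**2 - 21·k·p + 45·k + 14·p**2 - 18·p); both groups contain (-35·k**2 - 21·k·p + 45·k + 14·p**2 - 18·p), so (7·k + 3·p) is a factor with cofactor -35·k**2 - 21·k·p + 45·k + 14·p**2 - 18·p.
The cofactor groups again: -35·k**2 - 21·k·p + 45·k + 14·p**2 - 18·p = -7·k·(5·k - 2·p) + (-7·p + 9)·(5·k - 2·p); both groups contain (5·k - 2·p), giving -(7·k + 7·p - 9)·(5·k - 2·p).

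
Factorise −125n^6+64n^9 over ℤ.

Pull out the common factor n^6, leaving 64n^3−125.
Recognize a difference of cubes with the parts 4n and 5.

n^6(4n−5)(16n^2+20n+25)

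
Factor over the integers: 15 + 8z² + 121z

Need a pair with product 8·15 = 120 and sum 121: that's 120 and 1.
Split the middle term: 8z² + 120z + z + 15 = 8z(z + 15) + (z + 15).

(8z + 1)(z + 15)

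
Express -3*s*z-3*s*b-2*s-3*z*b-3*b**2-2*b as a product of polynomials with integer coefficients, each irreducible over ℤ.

-(3*z+3*b+2)*(s+b)

Group: -s*(3*z+3*b+2) - b*(3*z+3*b+2); both groups contain (3*z+3*b+2).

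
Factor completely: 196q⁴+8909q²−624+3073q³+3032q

(4q+13)(7q+4)(7q−1)(q+12)

Testing divisors of the constant over divisors of the leading coefficient, q = 1/7 is a root, giving the factor (7q−1) and quotient 28q³+443q²+1336q+624.
Next, q = −4/7 is a root, so (7q+4) is a factor; dividing leaves 4q²+61q+156.
The remaining quadratic factors as (4q+13)(q+12).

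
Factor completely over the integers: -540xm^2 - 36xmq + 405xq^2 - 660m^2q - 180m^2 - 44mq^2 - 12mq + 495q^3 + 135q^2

-(10m + 9q)(9x + 11q + 3)(6m - 5q)

Group: 10m(-54xm + 45xq - 66mq - 18m + 55q^2 + 15q) + 9q(-54xm + 45xq - 66mq - 18m + 55q^2 + 15q); both groups contain (-54xm + 45xq - 66mq - 18m + 55q^2 + 15q), so (10m + 9q) is a factor with cofactor -54xm + 45xq - 66mq - 18m + 55q^2 + 15q.
The cofactor groups again: -54xm + 45xq - 66mq - 18m + 55q^2 + 15q = -6m(9x + 11q + 3) + 5q(9x + 11q + 3); both groups contain (9x + 11q + 3), giving -(6m - 5q)(9x + 11q + 3).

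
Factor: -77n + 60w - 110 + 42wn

(6w - 11)(7n + 10)

Group as (42wn + 60w) + (-77n - 110) = 6w(7n + 10) - 11(7n + 10).
Both groups share the factor (7n + 10).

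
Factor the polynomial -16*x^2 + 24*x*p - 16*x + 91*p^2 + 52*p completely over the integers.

Group: -4*x*(4*x - 13*p) + (-7*p - 4)*(4*x - 13*p); both groups contain (4*x - 13*p).

-(4*x - 13*p)*(4*x + 7*p + 4)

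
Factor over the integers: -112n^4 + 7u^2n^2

Factor out 7n^2, leaving u^2 - 16n^2, which is a difference of two squares.

7n^2(u - 4n)(u + 4n)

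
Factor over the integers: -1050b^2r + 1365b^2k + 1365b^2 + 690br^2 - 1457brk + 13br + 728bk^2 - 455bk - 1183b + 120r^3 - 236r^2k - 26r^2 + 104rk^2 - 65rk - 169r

-(10r - 13k - 13)(15b - 12r + 8k - 13)(7b + r)

Group: 10r(-105b^2 + 69br - 56bk + 91b + 12r^2 - 8rk + 13r) + (-13k - 13)(-105b^2 + 69br - 56bk + 91b + 12r^2 - 8rk + 13r); both groups contain (-105b^2 + 69br - 56bk + 91b + 12r^2 - 8rk + 13r), so (10r - 13k - 13) is a factor with cofactor -105b^2 + 69br - 56bk + 91b + 12r^2 - 8rk + 13r.
The cofactor groups again: -105b^2 + 69br - 56bk + 91b + 12r^2 - 8rk + 13r = -7b(15b - 12r + 8k - 13) - r(15b - 12r + 8k - 13); both groups contain (15b - 12r + 8k - 13), giving -(7b + r)(15b - 12r + 8k - 13).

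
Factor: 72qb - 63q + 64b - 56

Group as (72qb - 63q) + (64b - 56) = 9q(8b - 7) + 8(8b - 7).
Both groups share the factor (8b - 7).

(8b - 7)(9q + 8)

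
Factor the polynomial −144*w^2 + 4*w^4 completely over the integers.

4*w^2*(w + 6)*(w − 6)

Every term has a factor of 4*w^2. Then w^2 − 36 = (w)² − (6)².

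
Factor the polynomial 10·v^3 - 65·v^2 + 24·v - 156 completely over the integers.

Group as (10·v^3 + 24·v) + (-65·v^2 - 156) = 2·v·(5·v^2 + 12) - 13·(5·v^2 + 12).
Both groups share the factor (5·v^2 + 12).

(2·v - 13)·(5·v^2 + 12)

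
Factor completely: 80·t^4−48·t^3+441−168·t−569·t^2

Testing divisors of the constant over divisors of the leading coefficient, t = −7/4 is a root, so (4·t+7) divides it; the quotient is 20·t^3−47·t^2−60·t+63.
Next, t = 3/4 is a root, so (4·t−3) is a factor; dividing leaves 5·t^2−8·t−21.
The remaining quadratic factors as (5·t+7)(t−3).

(4·t+7)·(4·t−3)·(5·t+7)·(t−3)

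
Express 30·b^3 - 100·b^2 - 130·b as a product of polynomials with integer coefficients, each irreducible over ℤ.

Pull out the common factor 10·b, then factor the remaining trinomial.

10·b·(3·b - 13)·(b + 1)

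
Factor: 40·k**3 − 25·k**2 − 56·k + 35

(8·k − 5)·(5·k**2 − 7)

Group as (40·k**3 − 56·k) + (−25·k**2 + 35) = 8·k·(5·k**2 − 7) − 5·(5·k**2 − 7).
Both groups share the factor (5·k**2 − 7).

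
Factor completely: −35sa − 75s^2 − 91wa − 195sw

−(5s + 13w)(15s + 7a)

Group: −15s(5s + 13w) − 7a(5s + 13w); both groups contain (5s + 13w).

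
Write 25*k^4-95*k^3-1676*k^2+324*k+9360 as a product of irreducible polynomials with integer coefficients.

By the rational root theorem, k = 12/5 is a root, so (5*k-12) is a factor; dividing leaves 5*k^3-7*k^2-352*k-780.
Next, k = -13/5 is a root, so (5*k+13) is a factor; dividing leaves k^2-4*k-60.
The remaining quadratic factors as (k-10)(k+6).

(5*k+13)*(5*k-12)*(k+6)*(k-10)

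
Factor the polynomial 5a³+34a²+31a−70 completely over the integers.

(5a+14)(a+5)(a−1)

Among the possible rational roots, a = −5 is a root, so (a+5) divides it; the quotient is 5a²+9a−14.
The remaining quadratic factors as (5a+14)(a−1).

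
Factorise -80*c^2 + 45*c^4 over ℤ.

5*c^2*(3*c + 4)*(3*c - 4)

Pull out the common factor 5*c^2; 9*c^2 - 16 is a difference of squares.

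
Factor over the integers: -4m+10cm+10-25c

(2m-5)(5c-2)

Group as (10cm-25c) + (-4m+10) = 5c(2m-5) - 2(2m-5).
Both groups share the factor (2m-5).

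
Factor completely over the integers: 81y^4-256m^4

(3y-4m)(3y+4m)(9y^2+16m^2)

Write as (9y^2)² − (16m^2)², then factor 9y^2-16m^2 once more.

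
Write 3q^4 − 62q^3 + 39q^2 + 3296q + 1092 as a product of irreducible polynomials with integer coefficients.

Testing divisors of the constant over divisors of the leading coefficient, q = −6 is a root, so (q + 6) is a factor; dividing leaves 3q^3 − 80q^2 + 519q + 182.
Next, q = 13 is a root, so (q − 13) is a factor; dividing leaves 3q^2 − 41q − 14.
The remaining quadratic factors as (3q + 1)(q − 14).

(3q + 1)(q + 6)(q − 13)(q − 14)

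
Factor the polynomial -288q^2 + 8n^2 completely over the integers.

8(n + 6q)(n - 6q)

Pull out the common factor 8; n^2 - 36q^2 is a difference of squares.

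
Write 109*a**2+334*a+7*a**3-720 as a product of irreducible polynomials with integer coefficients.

By the rational root theorem, a = -9 is a root, so (a+9) is a factor; dividing leaves 7*a**2+46*a-80.
The remaining quadratic factors as (7*a-10)(a+8).

(7*a-10)*(a+8)*(a+9)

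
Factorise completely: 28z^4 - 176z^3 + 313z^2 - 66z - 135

(2z + 1)(2z - 5)(7z - 9)(z - 3)

Testing divisors of the constant over divisors of the leading coefficient, z = -1/2 is a root, so (2z + 1) is a factor; dividing leaves 14z^3 - 95z^2 + 204z - 135.
Then z = 9/7 is a root, so (7z - 9) is a factor; dividing leaves 2z^2 - 11z + 15.
The remaining quadratic factors as (z - 3)(2z - 5).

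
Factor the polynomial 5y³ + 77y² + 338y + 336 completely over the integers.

(5y + 7)(y + 6)(y + 8)

Testing divisors of the constant over divisors of the leading coefficient, y = −7/5 is a root, so (5y + 7) is a factor; dividing leaves y² + 14y + 48.
The remaining quadratic factors as (y + 6)(y + 8).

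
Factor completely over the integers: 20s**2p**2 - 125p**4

Factor out 5p**2, leaving 4s**2 - 25p**2, which is a difference of two squares.

5p**2(2s - 5p)(2s + 5p)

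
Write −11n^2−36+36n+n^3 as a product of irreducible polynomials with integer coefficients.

(n−2)(n−3)(n−6)

Among the possible rational roots, n = 6 is a root, giving the factor (n−6) and quotient n^2−5n+6.
The remaining quadratic factors as (n−2)(n−3).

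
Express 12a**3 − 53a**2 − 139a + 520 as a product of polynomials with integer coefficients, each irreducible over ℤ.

(3a − 8)(4a + 13)(a − 5)

Trying the rational-root candidates, a = 8/3 is a root, giving the factor (3a − 8) and quotient 4a**2 − 7a − 65.
The remaining quadratic factors as (4a + 13)(a − 5).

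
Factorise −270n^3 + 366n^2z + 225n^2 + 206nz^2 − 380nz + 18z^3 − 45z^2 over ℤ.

−(5n − 9z)(6n + 2z − 5)(9n + z)

Group: 5n(−54n^2 − 24nz + 45n − 2z^2 + 5z) − 9z(−54n^2 − 24nz + 45n − 2z^2 + 5z); both groups contain (−54n^2 − 24nz + 45n − 2z^2 + 5z), so (5n − 9z) is a factor with cofactor −54n^2 − 24nz + 45n − 2z^2 + 5z.
The cofactor groups again: −54n^2 − 24nz + 45n − 2z^2 + 5z = −6n(9n + z) + (−2z + 5)(9n + z); both groups contain (9n + z), giving −(6n + 2z − 5)(9n + z).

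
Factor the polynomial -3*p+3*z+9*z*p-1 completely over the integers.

Group as (9*z*p+3*z) + (-3*p-1) = 3*z*(3*p+1) - (3*p+1).
Both groups share the factor (3*p+1).

(3*p+1)*(3*z-1)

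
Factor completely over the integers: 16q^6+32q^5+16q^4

Every term has a factor of 16q^4; factoring it out leaves q^2+2q+1.
Recognize a perfect-square trinomial with the parts 1 and q.

16q^4(q+1)^2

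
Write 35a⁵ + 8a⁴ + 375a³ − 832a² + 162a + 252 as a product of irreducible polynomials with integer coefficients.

(5a − 6)(7a + 3)(a − 1)(a² + 2a + 14)

Trying the rational-root candidates, a = −3/7 is a root, so (7a + 3) is a factor; dividing leaves 5a⁴ − a³ + 54a² − 142a + 84.
Then a = 1 is a root, so (a − 1) is a factor; dividing leaves 5a³ + 4a² + 58a − 84.
Next, a = 6/5 is a root, so (5a − 6) divides it; the quotient is a² + 2a + 14.
The quadratic a² + 2a + 14 has discriminant −52 < 0 and is irreducible over ℤ.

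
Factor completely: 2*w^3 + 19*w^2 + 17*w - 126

(2*w + 9)*(w + 7)*(w - 2)

By the rational root theorem, w = -9/2 is a root, so (2*w + 9) divides it; the quotient is w^2 + 5*w - 14.
The remaining quadratic factors as (w + 7)(w - 2).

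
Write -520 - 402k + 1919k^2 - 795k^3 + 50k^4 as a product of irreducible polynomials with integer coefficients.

Trying the rational-root candidates, k = 13 is a root, so (k - 13) divides it; the quotient is 50k^3 - 145k^2 + 34k + 40.
Next, k = 5/2 is a root, so (2k - 5) divides it; the quotient is 25k^2 - 10k - 8.
The remaining quadratic factors as (5k - 4)(5k + 2).

(2k - 5)(5k + 2)(5k - 4)(k - 13)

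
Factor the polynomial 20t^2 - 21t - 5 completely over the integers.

Need a pair with product 20·(-5) = -100 and sum -21: that's 4 and -25.
Split the middle term: 20t^2 + 4t - 25t - 5 = 4t(5t + 1) - 5(5t + 1).

(4t - 5)(5t + 1)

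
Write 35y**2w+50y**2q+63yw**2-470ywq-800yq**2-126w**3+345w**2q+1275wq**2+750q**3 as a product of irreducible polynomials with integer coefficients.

(y+3w-15q)(5y-6w-5q)(7w+10q)

Group: 5y(7yw+10yq+21w**2-75wq-150q**2) + (-6w-5q)(7yw+10yq+21w**2-75wq-150q**2); both groups contain (7yw+10yq+21w**2-75wq-150q**2), so (5y-6w-5q) is a factor with cofactor 7yw+10yq+21w**2-75wq-150q**2.
The cofactor groups again: 7yw+10yq+21w**2-75wq-150q**2 = 7w(y+3w-15q) + 10q(y+3w-15q); both groups contain (y+3w-15q), giving (7w+10q)(y+3w-15q).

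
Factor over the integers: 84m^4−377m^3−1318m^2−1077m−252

(3m+4)(4m+3)(7m+3)(m−7)

By the rational root theorem, m = 7 is a root, so (m−7) is a factor; dividing leaves 84m^3+211m^2+159m+36.
Next, m = −3/4 is a root, so (4m+3) divides it; the quotient is 21m^2+37m+12.
The remaining quadratic factors as (7m+3)(3m+4).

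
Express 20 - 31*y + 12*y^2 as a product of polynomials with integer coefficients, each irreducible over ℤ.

(3*y - 4)*(4*y - 5)

Need a pair with product 12·20 = 240 and sum -31: that's -16 and -15.
Split the middle term: 12*y^2 - 16*y - 15*y + 20 = 4*y*(3*y - 4) - 5*(3*y - 4).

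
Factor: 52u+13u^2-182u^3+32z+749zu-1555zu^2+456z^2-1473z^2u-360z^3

-(8z+13u)(15z+2u+1)(3z+7u-4)

Group: 3z(-120z^2-211zu-8z-26u^2-13u) + (7u-4)(-120z^2-211zu-8z-26u^2-13u); both groups contain (-120z^2-211zu-8z-26u^2-13u), so (3z+7u-4) is a factor with cofactor -120z^2-211zu-8z-26u^2-13u.
The cofactor groups again: -120z^2-211zu-8z-26u^2-13u = -8z(15z+2u+1) - 13u(15z+2u+1); both groups contain (15z+2u+1), giving -(8z+13u)(15z+2u+1).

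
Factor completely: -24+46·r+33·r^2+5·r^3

(5·r-2)·(r+3)·(r+4)

Among the possible rational roots, r = -4 is a root, so (r+4) is a factor; dividing leaves 5·r^2+13·r-6.
The remaining quadratic factors as (r+3)(5·r-2).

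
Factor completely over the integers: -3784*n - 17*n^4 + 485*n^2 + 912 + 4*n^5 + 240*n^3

By the rational root theorem, n = 1/4 is a root, so (4*n - 1) is a factor; dividing leaves n^4 - 4*n^3 + 59*n^2 + 136*n - 912.
Next, n = -4 is a root, so (n + 4) divides it; the quotient is n^3 - 8*n^2 + 91*n - 228.
Then n = 3 is a root, so (n - 3) is a factor; dividing leaves n^2 - 5*n + 76.
The quadratic n^2 - 5*n + 76 has discriminant -279 < 0 and is irreducible over ℤ.

(4*n - 1)*(n + 4)*(n - 3)*(n^2 - 5*n + 76)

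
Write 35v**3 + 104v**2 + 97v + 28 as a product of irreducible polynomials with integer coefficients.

By the rational root theorem, v = −1 is a root, so (v + 1) is a factor; dividing leaves 35v**2 + 69v + 28.
The remaining quadratic factors as (7v + 4)(5v + 7).

(5v + 7)(7v + 4)(v + 1)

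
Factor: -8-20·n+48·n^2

4·(3·n-2)·(4·n+1)

Pull out the common factor 4, then factor the remaining trinomial.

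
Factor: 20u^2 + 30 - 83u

Need a pair with product 20·30 = 600 and sum -83: that's -8 and -75.
Split the middle term: 20u^2 - 8u - 75u + 30 = 4u(5u - 2) - 15(5u - 2).

(4u - 15)(5u - 2)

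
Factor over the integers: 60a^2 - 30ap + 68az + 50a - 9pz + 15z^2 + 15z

(10a + 3z)(6a - 3p + 5z + 5)

Group: 6a(10a + 3z) + (-3p + 5z + 5)(10a + 3z); both groups contain (10a + 3z).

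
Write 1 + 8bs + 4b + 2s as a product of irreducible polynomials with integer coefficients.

(2s + 1)(4b + 1)

Group as (8bs + 4b) + (2s + 1) = 4b(2s + 1) + (2s + 1).
Both groups share the factor (2s + 1).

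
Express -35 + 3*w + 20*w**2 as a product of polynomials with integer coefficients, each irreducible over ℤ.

(4*w - 5)*(5*w + 7)

Need a pair with product 20·(-35) = -700 and sum 3: that's 28 and -25.
Split the middle term: 20*w**2 + 28*w - 25*w - 35 = 4*w*(5*w + 7) - 5*(5*w + 7).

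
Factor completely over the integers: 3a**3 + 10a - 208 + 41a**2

By the rational root theorem, a = 2 is a root, so (a - 2) divides it; the quotient is 3a**2 + 47a + 104.
The remaining quadratic factors as (a + 13)(3a + 8).

(3a + 8)(a + 13)(a - 2)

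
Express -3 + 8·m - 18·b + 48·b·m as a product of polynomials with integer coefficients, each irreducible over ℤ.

(6·b + 1)·(8·m - 3)

Group as (48·b·m - 18·b) + (8·m - 3) = 6·b·(8·m - 3) + (8·m - 3).
Both groups share the factor (8·m - 3).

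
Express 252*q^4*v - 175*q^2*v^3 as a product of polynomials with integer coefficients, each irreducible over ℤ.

7*q^2*v*(6*q + 5*v)*(6*q - 5*v)

Factor out 7*q^2*v, leaving 36*q^2 - 25*v^2, which is a difference of two squares.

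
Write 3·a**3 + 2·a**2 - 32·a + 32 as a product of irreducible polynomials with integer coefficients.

Trying the rational-root candidates, a = -4 is a root, giving the factor (a + 4) and quotient 3·a**2 - 10·a + 8.
The remaining quadratic factors as (a - 2)(3·a - 4).

(3·a - 4)·(a + 4)·(a - 2)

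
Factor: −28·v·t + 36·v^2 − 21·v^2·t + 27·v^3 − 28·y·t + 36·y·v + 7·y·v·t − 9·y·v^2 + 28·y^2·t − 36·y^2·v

−(4·y − 3·v − 4)·(9·v − 7·t)·(y + v)

Group: 4·y·(−9·y·v + 7·y·t − 9·v^2 + 7·v·t) + (−3·v − 4)·(−9·y·v + 7·y·t − 9·v^2 + 7·v·t); both groups contain (−9·y·v + 7·y·t − 9·v^2 + 7·v·t), so (4·y − 3·v − 4) is a factor with cofactor −9·y·v + 7·y·t − 9·v^2 + 7·v·t.
The cofactor groups again: −9·y·v + 7·y·t − 9·v^2 + 7·v·t = −y·(9·v − 7·t) − v·(9·v − 7·t); both groups contain (9·v − 7·t), giving −(y + v)·(9·v − 7·t).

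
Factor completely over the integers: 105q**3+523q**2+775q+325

Among the possible rational roots, q = -5/7 is a root, giving the factor (7q+5) and quotient 15q**2+64q+65.
The remaining quadratic factors as (5q+13)(3q+5).

(3q+5)(5q+13)(7q+5)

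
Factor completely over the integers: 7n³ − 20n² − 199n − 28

Among the possible rational roots, n = −4 is a root, so (n + 4) divides it; the quotient is 7n² − 48n − 7.
The remaining quadratic factors as (n − 7)(7n + 1).

(7n + 1)(n + 4)(n − 7)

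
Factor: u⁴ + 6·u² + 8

Substitute w = u² to get a quadratic in w, then factor.
u² + 2 is irreducible over ℤ (always positive, so no real roots).
u² + 4 is irreducible over ℤ (sum of squares).

(u² + 2)·(u² + 4)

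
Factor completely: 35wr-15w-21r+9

Group as (35wr-15w) + (-21r+9) = 5w(7r-3) - 3(7r-3).
Both groups share the factor (7r-3).

(5w-3)(7r-3)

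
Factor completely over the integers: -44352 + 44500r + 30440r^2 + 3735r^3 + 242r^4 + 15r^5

(3r - 2)(5r + 14)(r + 9)(r^2 + 5r + 176)

Trying the rational-root candidates, r = 2/3 is a root, so (3r - 2) divides it; the quotient is 5r^4 + 84r^3 + 1301r^2 + 11014r + 22176.
Continuing, r = -9 is a root, giving the factor (r + 9) and quotient 5r^3 + 39r^2 + 950r + 2464.
Then r = -14/5 is a root, giving the factor (5r + 14) and quotient r^2 + 5r + 176.
The quadratic r^2 + 5r + 176 has discriminant -679 < 0 and is irreducible over ℤ.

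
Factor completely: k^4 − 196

Substitute u = k^2 to get a quadratic in u, then factor.
k^2 + 14 is irreducible over ℤ (always positive, so no real roots).
k^2 − 14 is irreducible over ℤ (14 is not a perfect square).

(k^2 + 14)(k^2 − 14)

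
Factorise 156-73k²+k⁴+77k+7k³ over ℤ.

(k+1)(k+13)(k-3)(k-4)

Among the possible rational roots, k = 3 is a root, so (k-3) divides it; the quotient is k³+10k²-43k-52.
Continuing, k = 4 is a root, giving the factor (k-4) and quotient k²+14k+13.
The remaining quadratic factors as (k+13)(k+1).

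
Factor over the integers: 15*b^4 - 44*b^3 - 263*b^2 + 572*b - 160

Testing divisors of the constant over divisors of the leading coefficient, b = 8/5 is a root, so (5*b - 8) is a factor; dividing leaves 3*b^3 - 4*b^2 - 59*b + 20.
Next, b = 1/3 is a root, so (3*b - 1) is a factor; dividing leaves b^2 - b - 20.
The remaining quadratic factors as (b - 5)(b + 4).

(3*b - 1)*(5*b - 8)*(b + 4)*(b - 5)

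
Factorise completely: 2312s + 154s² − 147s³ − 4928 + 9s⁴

(3s − 11)(3s − 8)(s + 4)(s − 14)

Among the possible rational roots, s = 11/3 is a root, so (3s − 11) is a factor; dividing leaves 3s³ − 38s² − 88s + 448.
Next, s = 14 is a root, so (s − 14) divides it; the quotient is 3s² + 4s − 32.
The remaining quadratic factors as (s + 4)(3s − 8).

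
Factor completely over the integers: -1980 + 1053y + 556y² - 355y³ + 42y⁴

(2y - 11)(3y - 5)(7y + 12)(y - 3)

Among the possible rational roots, y = 5/3 is a root, so (3y - 5) is a factor; dividing leaves 14y³ - 95y² + 27y + 396.
Next, y = 11/2 is a root, so (2y - 11) divides it; the quotient is 7y² - 9y - 36.
The remaining quadratic factors as (y - 3)(7y + 12).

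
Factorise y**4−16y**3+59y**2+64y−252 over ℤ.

(y+2)(y−2)(y−7)(y−9)

Among the possible rational roots, y = 2 is a root, giving the factor (y−2) and quotient y**3−14y**2+31y+126.
Then y = 9 is a root, so (y−9) divides it; the quotient is y**2−5y−14.
The remaining quadratic factors as (y−7)(y+2).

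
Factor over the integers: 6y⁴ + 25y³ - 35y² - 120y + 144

(2y - 3)(3y - 4)(y + 3)(y + 4)

Trying the rational-root candidates, y = -3 is a root, so (y + 3) is a factor; dividing leaves 6y³ + 7y² - 56y + 48.
Next, y = 4/3 is a root, so (3y - 4) divides it; the quotient is 2y² + 5y - 12.
The remaining quadratic factors as (y + 4)(2y - 3).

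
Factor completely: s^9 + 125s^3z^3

Factor out s^3 first: what remains is s^6 + 125z^3.
Recognize a sum of cubes with the parts 5z and s^2.

s^3(s^2 + 5z)(s^4 - 5s^2z + 25z^2)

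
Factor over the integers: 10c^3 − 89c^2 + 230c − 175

By the rational root theorem, c = 5 is a root, so (c − 5) is a factor; dividing leaves 10c^2 − 39c + 35.
The remaining quadratic factors as (5c − 7)(2c − 5).

(2c − 5)(5c − 7)(c − 5)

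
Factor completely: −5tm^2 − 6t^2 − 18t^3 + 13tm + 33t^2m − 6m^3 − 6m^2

Group: 2t(−9t^2 + 3tm − 3t + 2m^2 + 2m) − 3m(−9t^2 + 3tm − 3t + 2m^2 + 2m); both groups contain (−9t^2 + 3tm − 3t + 2m^2 + 2m), so (2t − 3m) is a factor with cofactor −9t^2 + 3tm − 3t + 2m^2 + 2m.
The cofactor groups again: −9t^2 + 3tm − 3t + 2m^2 + 2m = −3t(3t + m + 1) + 2m(3t + m + 1); both groups contain (3t + m + 1), giving −(3t − 2m)(3t + m + 1).

−(3t − 2m)(2t − 3m)(3t + m + 1)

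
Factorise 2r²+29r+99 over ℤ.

Need a pair with product 2·99 = 198 and sum 29: that's 11 and 18.
Split the middle term: 2r²+11r + 18r+99 = r(2r+11) + 9(2r+11).

(2r+11)(r+9)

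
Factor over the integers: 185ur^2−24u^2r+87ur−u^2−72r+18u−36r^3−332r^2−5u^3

Group: u(−5u^2+21ur+9u−4r^2−36r) + (9r+2)(−5u^2+21ur+9u−4r^2−36r); both groups contain (−5u^2+21ur+9u−4r^2−36r), so (u+9r+2) is a factor with cofactor −5u^2+21ur+9u−4r^2−36r.
The cofactor groups again: −5u^2+21ur+9u−4r^2−36r = −u(5u−r−9) + 4r(5u−r−9); both groups contain (5u−r−9), giving −(u−4r)(5u−r−9).

−(u−4r)(5u−r−9)(u+9r+2)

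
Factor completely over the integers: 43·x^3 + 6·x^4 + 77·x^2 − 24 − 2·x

By the rational root theorem, x = −2/3 is a root, so (3·x + 2) divides it; the quotient is 2·x^3 + 13·x^2 + 17·x − 12.
Then x = −4 is a root, so (x + 4) is a factor; dividing leaves 2·x^2 + 5·x − 3.
The remaining quadratic factors as (x + 3)(2·x − 1).

(2·x − 1)·(3·x + 2)·(x + 3)·(x + 4)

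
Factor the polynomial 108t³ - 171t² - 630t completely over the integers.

Pull out the common factor 9t, then factor the remaining trinomial.

9t(3t - 10)(4t + 7)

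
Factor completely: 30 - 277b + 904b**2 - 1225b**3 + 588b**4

Among the possible rational roots, b = 5/7 is a root, so (7b - 5) is a factor; dividing leaves 84b**3 - 115b**2 + 47b - 6.
Then b = 1/3 is a root, so (3b - 1) is a factor; dividing leaves 28b**2 - 29b + 6.
The remaining quadratic factors as (7b - 2)(4b - 3).

(3b - 1)(4b - 3)(7b - 2)(7b - 5)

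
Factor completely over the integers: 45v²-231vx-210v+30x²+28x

Group: 3v(15v-2x) + (-15x-14)(15v-2x); both groups contain (15v-2x).

(15v-2x)(3v-15x-14)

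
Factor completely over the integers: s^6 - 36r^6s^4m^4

-s^4(6r^3m^2 + s)(6r^3m^2 - s)

Every term has a factor of s^4; factoring it out leaves -36r^6m^4 + s^2.
Recognize a difference of squares with the parts s and 6r^3m^2.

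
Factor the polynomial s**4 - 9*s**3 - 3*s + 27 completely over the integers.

(s - 9)*(s**3 - 3)

Group as (s**4 - 3*s) + (-9*s**3 + 27) = s*(s**3 - 3) - 9*(s**3 - 3).
Both groups share the factor (s**3 - 3).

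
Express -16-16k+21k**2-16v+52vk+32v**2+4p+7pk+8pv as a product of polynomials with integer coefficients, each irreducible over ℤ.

Group: p(8v+7k+4) + (4v+3k-4)(8v+7k+4); both groups contain (8v+7k+4).

(p+4v+3k-4)(8v+7k+4)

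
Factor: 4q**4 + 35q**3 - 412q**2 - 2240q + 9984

Testing divisors of the constant over divisors of the leading coefficient, q = -8 is a root, giving the factor (q + 8) and quotient 4q**3 + 3q**2 - 436q + 1248.
Then q = 8 is a root, so (q - 8) is a factor; dividing leaves 4q**2 + 35q - 156.
The remaining quadratic factors as (4q - 13)(q + 12).

(4q - 13)(q + 12)(q + 8)(q - 8)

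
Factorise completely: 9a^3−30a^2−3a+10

(3a−10)(3a^2−1)

Group as (9a^3−3a) + (−30a^2+10) = 3a(3a^2−1) − 10(3a^2−1).
Both groups share the factor (3a^2−1).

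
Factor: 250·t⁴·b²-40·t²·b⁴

Factor out 10·t²·b², leaving 25·t²-4·b², which is a difference of two squares.

10·b²·t²·(5·t-2·b)·(5·t+2·b)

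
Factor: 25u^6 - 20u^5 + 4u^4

u^4(5u - 2)^2

Pull out the common factor u^4, leaving 25u^2 - 20u + 4.
Recognize a perfect-square trinomial with the parts 5u and 2.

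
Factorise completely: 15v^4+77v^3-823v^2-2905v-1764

Among the possible rational roots, v = -9 is a root, giving the factor (v+9) and quotient 15v^3-58v^2-301v-196.
Next, v = 7 is a root, giving the factor (v-7) and quotient 15v^2+47v+28.
The remaining quadratic factors as (5v+4)(3v+7).

(3v+7)(5v+4)(v+9)(v-7)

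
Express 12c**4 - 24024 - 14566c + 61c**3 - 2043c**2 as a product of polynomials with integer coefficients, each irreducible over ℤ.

Among the possible rational roots, c = -12 is a root, so (c + 12) divides it; the quotient is 12c**3 - 83c**2 - 1047c - 2002.
Next, c = -13/3 is a root, so (3c + 13) divides it; the quotient is 4c**2 - 45c - 154.
The remaining quadratic factors as (4c + 11)(c - 14).

(3c + 13)(4c + 11)(c + 12)(c - 14)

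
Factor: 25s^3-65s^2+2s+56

(5s+4)(5s-7)(s-2)

Testing divisors of the constant over divisors of the leading coefficient, s = 2 is a root, giving the factor (s-2) and quotient 25s^2-15s-28.
The remaining quadratic factors as (5s+4)(5s-7).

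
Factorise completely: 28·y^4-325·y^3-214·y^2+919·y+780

Trying the rational-root candidates, y = 13/7 is a root, so (7·y-13) divides it; the quotient is 4·y^3-39·y^2-103·y-60.
Continuing, y = -5/4 is a root, so (4·y+5) is a factor; dividing leaves y^2-11·y-12.
The remaining quadratic factors as (y-12)(y+1).

(4·y+5)·(7·y-13)·(y+1)·(y-12)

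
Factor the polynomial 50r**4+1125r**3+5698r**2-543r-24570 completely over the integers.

(2r+13)(5r+14)(5r-9)(r+15)

Trying the rational-root candidates, r = -15 is a root, so (r+15) divides it; the quotient is 50r**3+375r**2+73r-1638.
Continuing, r = -14/5 is a root, giving the factor (5r+14) and quotient 10r**2+47r-117.
The remaining quadratic factors as (5r-9)(2r+13).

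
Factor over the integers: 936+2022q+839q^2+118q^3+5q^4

(5q+3)(q+13)(q+4)(q+6)

Testing divisors of the constant over divisors of the leading coefficient, q = -3/5 is a root, so (5q+3) divides it; the quotient is q^3+23q^2+154q+312.
Then q = -4 is a root, so (q+4) divides it; the quotient is q^2+19q+78.
The remaining quadratic factors as (q+6)(q+13).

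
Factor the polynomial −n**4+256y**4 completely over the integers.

(4y)⁴ − (n)⁴ = ((4y)² − (n)²)((4y)² + (n)²); the first factor splits again, the second (16y**2+n**2) is irreducible.

(4y−n)(4y+n)(16y**2+n**2)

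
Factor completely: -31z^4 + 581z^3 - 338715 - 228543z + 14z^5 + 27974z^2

(2z - 15)(7z + 9)(z + 13)(z^2 - 9z + 193)

Trying the rational-root candidates, z = -13 is a root, so (z + 13) divides it; the quotient is 14z^4 - 213z^3 + 3350z^2 - 15576z - 26055.
Then z = 15/2 is a root, so (2z - 15) is a factor; dividing leaves 7z^3 - 54z^2 + 1270z + 1737.
Continuing, z = -9/7 is a root, so (7z + 9) divides it; the quotient is z^2 - 9z + 193.
The quadratic z^2 - 9z + 193 has discriminant -691 < 0 and is irreducible over ℤ.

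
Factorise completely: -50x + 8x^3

2x(2x + 5)(2x - 5)

Pull out the common factor 2x; 4x^2 - 25 is a difference of squares.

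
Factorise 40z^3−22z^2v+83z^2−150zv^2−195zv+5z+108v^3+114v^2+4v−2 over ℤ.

(8z−6v−1)(5z−9v+1)(z+2v+2)

Group: 8z(5z^2+zv+11z−18v^2−16v+2) + (−6v−1)(5z^2+zv+11z−18v^2−16v+2); both groups contain (5z^2+zv+11z−18v^2−16v+2), so (8z−6v−1) is a factor with cofactor 5z^2+zv+11z−18v^2−16v+2.
The cofactor groups again: 5z^2+zv+11z−18v^2−16v+2 = z(5z−9v+1) + (2v+2)(5z−9v+1); both groups contain (5z−9v+1), giving (z+2v+2)(5z−9v+1).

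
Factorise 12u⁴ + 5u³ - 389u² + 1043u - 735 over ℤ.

Trying the rational-root candidates, u = 3 is a root, so (u - 3) divides it; the quotient is 12u³ + 41u² - 266u + 245.
Continuing, u = 7/3 is a root, so (3u - 7) is a factor; dividing leaves 4u² + 23u - 35.
The remaining quadratic factors as (u + 7)(4u - 5).

(3u - 7)(4u - 5)(u + 7)(u - 3)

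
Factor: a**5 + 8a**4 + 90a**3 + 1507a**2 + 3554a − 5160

(a + 10)(a + 4)(a − 1)(a**2 − 5a + 129)

Among the possible rational roots, a = −10 is a root, so (a + 10) is a factor; dividing leaves a**4 − 2a**3 + 110a**2 + 407a − 516.
Continuing, a = −4 is a root, so (a + 4) divides it; the quotient is a**3 − 6a**2 + 134a − 129.
Then a = 1 is a root, so (a − 1) is a factor; dividing leaves a**2 − 5a + 129.
The quadratic a**2 − 5a + 129 has discriminant −491 < 0 and is irreducible over ℤ.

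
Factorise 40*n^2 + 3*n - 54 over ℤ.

Need a pair with product 40·(-54) = -2160 and sum 3: that's 48 and -45.
Split the middle term: 40*n^2 + 48*n - 45*n - 54 = 8*n*(5*n + 6) - 9*(5*n + 6).

(5*n + 6)*(8*n - 9)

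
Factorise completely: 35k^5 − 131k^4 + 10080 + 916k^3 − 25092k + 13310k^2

(5k − 3)(7k − 8)(k + 6)(k^2 − 8k + 70)

By the rational root theorem, k = 3/5 is a root, so (5k − 3) divides it; the quotient is 7k^4 − 22k^3 + 170k^2 + 2764k − 3360.
Continuing, k = −6 is a root, so (k + 6) is a factor; dividing leaves 7k^3 − 64k^2 + 554k − 560.
Next, k = 8/7 is a root, so (7k − 8) divides it; the quotient is k^2 − 8k + 70.
The quadratic k^2 − 8k + 70 has discriminant −216 < 0 and is irreducible over ℤ.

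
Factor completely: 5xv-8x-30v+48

Group as (5xv-8x) + (-30v+48) = x(5v-8) - 6(5v-8).
Both groups share the factor (5v-8).

(5v-8)(x-6)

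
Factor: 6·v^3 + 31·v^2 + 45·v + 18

(2·v + 3)·(3·v + 2)·(v + 3)

Testing divisors of the constant over divisors of the leading coefficient, v = −2/3 is a root, so (3·v + 2) is a factor; dividing leaves 2·v^2 + 9·v + 9.
The remaining quadratic factors as (2·v + 3)(v + 3).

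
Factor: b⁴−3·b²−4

Substitute u = b² to get a quadratic in u, then factor.
b²−4 is a difference of squares.
b²+1 is irreducible over ℤ (sum of squares).

(b+2)·(b−2)·(b²+1)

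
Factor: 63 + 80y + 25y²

Need a pair with product 25·63 = 1575 and sum 80: that's 35 and 45.
Split the middle term: 25y² + 35y + 45y + 63 = 5y(5y + 7) + 9(5y + 7).

(5y + 7)(5y + 9)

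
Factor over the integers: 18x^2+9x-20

(3x+4)(6x-5)

Need a pair with product 18·(-20) = -360 and sum 9: that's -15 and 24.
Split the middle term: 18x^2-15x + 24x-20 = 3x(6x-5) + 4(6x-5).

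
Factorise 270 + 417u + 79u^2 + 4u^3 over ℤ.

Among the possible rational roots, u = -9 is a root, giving the factor (u + 9) and quotient 4u^2 + 43u + 30.
The remaining quadratic factors as (u + 10)(4u + 3).

(4u + 3)(u + 10)(u + 9)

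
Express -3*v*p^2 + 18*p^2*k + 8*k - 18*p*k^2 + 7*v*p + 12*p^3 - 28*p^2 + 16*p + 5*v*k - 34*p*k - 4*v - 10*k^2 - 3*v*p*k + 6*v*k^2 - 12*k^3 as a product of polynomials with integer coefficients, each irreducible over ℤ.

-(v - 4*p - 2*k)*(3*p - 3*k - 4)*(p + 2*k - 1)

Group: v*(-3*p^2 - 3*p*k + 7*p + 6*k^2 + 5*k - 4) + (-4*p - 2*k)*(-3*p^2 - 3*p*k + 7*p + 6*k^2 + 5*k - 4); both groups contain (-3*p^2 - 3*p*k + 7*p + 6*k^2 + 5*k - 4), so (v - 4*p - 2*k) is a factor with cofactor -3*p^2 - 3*p*k + 7*p + 6*k^2 + 5*k - 4.
The cofactor groups again: -3*p^2 - 3*p*k + 7*p + 6*k^2 + 5*k - 4 = -p*(3*p - 3*k - 4) + (-2*k + 1)*(3*p - 3*k - 4); both groups contain (3*p - 3*k - 4), giving -(p + 2*k - 1)*(3*p - 3*k - 4).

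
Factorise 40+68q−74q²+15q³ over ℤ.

Among the possible rational roots, q = 2 is a root, so (q−2) is a factor; dividing leaves 15q²−44q−20.
The remaining quadratic factors as (5q+2)(3q−10).

(3q−10)(5q+2)(q−2)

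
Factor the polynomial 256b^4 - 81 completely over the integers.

Write as (16b^2)² − (9)², then factor 16b^2 - 9 once more.

(4b + 3)(4b - 3)(16b^2 + 9)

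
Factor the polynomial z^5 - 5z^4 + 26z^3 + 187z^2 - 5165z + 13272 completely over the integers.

Testing divisors of the constant over divisors of the leading coefficient, z = -8 is a root, so (z + 8) divides it; the quotient is z^4 - 13z^3 + 130z^2 - 853z + 1659.
Then z = 7 is a root, giving the factor (z - 7) and quotient z^3 - 6z^2 + 88z - 237.
Continuing, z = 3 is a root, so (z - 3) divides it; the quotient is z^2 - 3z + 79.
The quadratic z^2 - 3z + 79 has discriminant -307 < 0 and is irreducible over ℤ.

(z + 8)(z - 3)(z - 7)(z^2 - 3z + 79)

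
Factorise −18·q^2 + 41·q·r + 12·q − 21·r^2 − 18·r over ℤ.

−(2·q − 3·r)·(9·q − 7·r − 6)

Group: −2·q·(9·q − 7·r − 6) + 3·r·(9·q − 7·r − 6); both groups contain (9·q − 7·r − 6).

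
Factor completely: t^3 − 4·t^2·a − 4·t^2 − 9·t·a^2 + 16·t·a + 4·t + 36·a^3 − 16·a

(t − 3·a − 2)·(t − 4·a)·(t + 3·a − 2)

Group: t·(t^2 − t·a − 2·t − 12·a^2 + 8·a) + (−3·a − 2)·(t^2 − t·a − 2·t − 12·a^2 + 8·a); both groups contain (t^2 − t·a − 2·t − 12·a^2 + 8·a), so (t − 3·a − 2) is a factor with cofactor t^2 − t·a − 2·t − 12·a^2 + 8·a.
The cofactor groups again: t^2 − t·a − 2·t − 12·a^2 + 8·a = t·(t + 3·a − 2) − 4·a·(t + 3·a − 2); both groups contain (t + 3·a − 2), giving (t − 4·a)·(t + 3·a − 2).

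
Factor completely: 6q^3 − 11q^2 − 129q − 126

Trying the rational-root candidates, q = −3 is a root, giving the factor (q + 3) and quotient 6q^2 − 29q − 42.
The remaining quadratic factors as (q − 6)(6q + 7).

(6q + 7)(q + 3)(q − 6)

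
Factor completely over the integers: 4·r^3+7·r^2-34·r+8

Testing divisors of the constant over divisors of the leading coefficient, r = -4 is a root, giving the factor (r+4) and quotient 4·r^2-9·r+2.
The remaining quadratic factors as (4·r-1)(r-2).

(4·r-1)·(r+4)·(r-2)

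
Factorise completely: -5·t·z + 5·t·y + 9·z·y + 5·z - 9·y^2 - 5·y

-(z - y)·(5·t - 9·y - 5)

Group: -z·(5·t - 9·y - 5) + y·(5·t - 9·y - 5); both groups contain (5·t - 9·y - 5).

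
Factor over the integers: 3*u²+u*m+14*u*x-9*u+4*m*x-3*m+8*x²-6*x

(3*u+m+2*x)*(u+4*x-3)

Group: u*(3*u+m+2*x) + (4*x-3)*(3*u+m+2*x); both groups contain (3*u+m+2*x).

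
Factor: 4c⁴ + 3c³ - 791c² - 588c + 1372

(4c + 7)(c + 14)(c - 1)(c - 14)

Testing divisors of the constant over divisors of the leading coefficient, c = 14 is a root, giving the factor (c - 14) and quotient 4c³ + 59c² + 35c - 98.
Continuing, c = -14 is a root, giving the factor (c + 14) and quotient 4c² + 3c - 7.
The remaining quadratic factors as (c - 1)(4c + 7).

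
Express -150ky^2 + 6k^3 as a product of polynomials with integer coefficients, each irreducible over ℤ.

Pull out the common factor 6k; k^2 - 25y^2 is a difference of squares.

6k(k + 5y)(k - 5y)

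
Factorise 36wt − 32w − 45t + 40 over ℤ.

Group as (36wt − 32w) + (−45t + 40) = 4w(9t − 8) − 5(9t − 8).
Both groups share the factor (9t − 8).

(4w − 5)(9t − 8)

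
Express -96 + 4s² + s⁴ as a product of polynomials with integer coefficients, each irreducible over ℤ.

(s² + 12)(s² - 8)

Substitute u = s² to get a quadratic in u, then factor.
s² + 12 is irreducible over ℤ (always positive, so no real roots).
s² - 8 is irreducible over ℤ (8 is not a perfect square).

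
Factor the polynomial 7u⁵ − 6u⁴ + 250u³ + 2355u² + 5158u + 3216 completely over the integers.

Among the possible rational roots, u = −8/7 is a root, so (7u + 8) is a factor; dividing leaves u⁴ − 2u³ + 38u² + 293u + 402.
Then u = −3 is a root, so (u + 3) is a factor; dividing leaves u³ − 5u² + 53u + 134.
Continuing, u = −2 is a root, so (u + 2) divides it; the quotient is u² − 7u + 67.
The quadratic u² − 7u + 67 has discriminant −219 < 0 and is irreducible over ℤ.

(7u + 8)(u + 2)(u + 3)(u² − 7u + 67)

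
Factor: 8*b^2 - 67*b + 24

Need a pair with product 8·24 = 192 and sum -67: that's -64 and -3.
Split the middle term: 8*b^2 - 64*b - 3*b + 24 = 8*b*(b - 8) - 3*(b - 8).

(8*b - 3)*(b - 8)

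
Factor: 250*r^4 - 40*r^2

10*r^2*(5*r + 2)*(5*r - 2)

Pull out the common factor 10*r^2; 25*r^2 - 4 is a difference of squares.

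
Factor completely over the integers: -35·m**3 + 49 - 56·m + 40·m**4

Group as (40·m**4 - 56·m) + (-35·m**3 + 49) = 8·m·(5·m**3 - 7) - 7·(5·m**3 - 7).
Both groups share the factor (5·m**3 - 7).

(8·m - 7)·(5·m**3 - 7)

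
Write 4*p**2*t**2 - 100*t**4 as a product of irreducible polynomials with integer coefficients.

Every term has a factor of 4*t**2. Then p**2 - 25*t**2 = (p)² − (5*t)².

4*t**2*(p + 5*t)*(p - 5*t)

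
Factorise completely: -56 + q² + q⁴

(q² + 8)·(q² - 7)

Substitute u = q² to get a quadratic in u, then factor.
q² - 7 is irreducible over ℤ (7 is not a perfect square).
q² + 8 is irreducible over ℤ (always positive, so no real roots).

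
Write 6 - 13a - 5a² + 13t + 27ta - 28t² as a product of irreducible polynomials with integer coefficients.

-(7t - 5a + 2)(4t - a - 3)

Group: -4t(7t - 5a + 2) + (a + 3)(7t - 5a + 2); both groups contain (7t - 5a + 2).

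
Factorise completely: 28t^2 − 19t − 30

Need a pair with product 28·(−30) = −840 and sum −19: that's 21 and −40.
Split the middle term: 28t^2 + 21t − 40t − 30 = 7t(4t + 3) − 10(4t + 3).

(4t + 3)(7t − 10)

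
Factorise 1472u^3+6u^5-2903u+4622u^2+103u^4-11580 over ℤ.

Trying the rational-root candidates, u = -5/3 is a root, so (3u+5) is a factor; dividing leaves 2u^4+31u^3+439u^2+809u-2316.
Then u = -4 is a root, so (u+4) is a factor; dividing leaves 2u^3+23u^2+347u-579.
Then u = 3/2 is a root, so (2u-3) is a factor; dividing leaves u^2+13u+193.
The quadratic u^2+13u+193 has discriminant -603 < 0 and is irreducible over ℤ.

(2u-3)(3u+5)(u+4)(u^2+13u+193)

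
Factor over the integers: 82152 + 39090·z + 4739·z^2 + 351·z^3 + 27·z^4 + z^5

(z + 12)·(z + 14)·(z + 3)·(z^2 - 2·z + 163)

By the rational root theorem, z = -14 is a root, so (z + 14) is a factor; dividing leaves z^4 + 13·z^3 + 169·z^2 + 2373·z + 5868.
Next, z = -3 is a root, so (z + 3) divides it; the quotient is z^3 + 10·z^2 + 139·z + 1956.
Continuing, z = -12 is a root, so (z + 12) is a factor; dividing leaves z^2 - 2·z + 163.
The quadratic z^2 - 2·z + 163 has discriminant -648 < 0 and is irreducible over ℤ.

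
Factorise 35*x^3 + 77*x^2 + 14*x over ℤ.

Pull out the common factor 7*x, then factor the remaining trinomial.

7*x*(5*x + 1)*(x + 2)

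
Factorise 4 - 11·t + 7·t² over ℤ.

Need a pair with product 7·4 = 28 and sum -11: that's -7 and -4.
Split the middle term: 7·t² - 7·t - 4·t + 4 = 7·t·(t - 1) - 4·(t - 1).

(7·t - 4)·(t - 1)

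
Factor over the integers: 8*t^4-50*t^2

2*t^2*(2*t+5)*(2*t-5)

Factor out 2*t^2, leaving 4*t^2-25, which is a difference of two squares.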